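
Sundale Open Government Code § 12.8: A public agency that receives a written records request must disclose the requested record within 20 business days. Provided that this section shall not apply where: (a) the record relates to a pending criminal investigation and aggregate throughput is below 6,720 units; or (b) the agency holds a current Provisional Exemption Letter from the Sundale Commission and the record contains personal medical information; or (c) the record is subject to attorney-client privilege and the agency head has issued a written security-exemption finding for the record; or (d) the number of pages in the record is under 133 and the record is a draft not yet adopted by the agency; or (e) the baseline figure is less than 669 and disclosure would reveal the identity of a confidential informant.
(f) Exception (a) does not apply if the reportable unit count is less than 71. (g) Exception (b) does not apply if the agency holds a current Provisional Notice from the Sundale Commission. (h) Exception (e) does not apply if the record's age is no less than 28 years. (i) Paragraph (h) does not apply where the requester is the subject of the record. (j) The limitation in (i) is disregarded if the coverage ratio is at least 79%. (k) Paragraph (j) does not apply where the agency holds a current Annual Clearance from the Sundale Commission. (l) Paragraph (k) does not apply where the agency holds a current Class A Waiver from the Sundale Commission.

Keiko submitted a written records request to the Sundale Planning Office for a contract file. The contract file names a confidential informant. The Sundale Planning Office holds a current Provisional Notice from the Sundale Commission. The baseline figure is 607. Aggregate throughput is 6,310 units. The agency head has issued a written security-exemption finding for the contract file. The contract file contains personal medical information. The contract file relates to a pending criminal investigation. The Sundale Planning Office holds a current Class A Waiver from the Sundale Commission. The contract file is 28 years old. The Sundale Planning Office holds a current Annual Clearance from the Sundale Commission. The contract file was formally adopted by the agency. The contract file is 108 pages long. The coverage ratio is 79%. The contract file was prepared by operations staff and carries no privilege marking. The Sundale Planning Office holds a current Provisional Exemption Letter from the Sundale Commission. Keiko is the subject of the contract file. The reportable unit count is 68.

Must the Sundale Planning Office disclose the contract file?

Yes — the Sundale Planning Office must disclose the contract file.

Exception (a)'s conditions are all satisfied: the contract file relates to a pending investigation; aggregate throughput is 6,310 units, below the 6,720 units limit. But: (f) operates against (a): the reportable unit count is 68, less than the 71 limit. Exception (a) does not apply.
Exception (b) is satisfied on its face — a current Provisional Exemption Letter is held; the contract file contains personal medical information. But applying paragraph (g): (g) operates — a current Provisional Notice is held. So (b) is unavailable.
Exception (c) does not apply: the contract file carries no privilege marking.
Exception (d) does not apply: the contract file has been formally adopted.
Exception (e) is satisfied on its face — the baseline figure is 607, less than the 669 limit; the contract file names a confidential informant. Turning to paragraphs (h)–(l): (h) operates against (e): the record's age is 28 years, meeting the 28 years threshold. (i) applies (Keiko is the subject of the contract file), but yields to (j): (j) operates against (i): the coverage ratio is 79%, meeting the 79% threshold. (k) is engaged (a current Annual Clearance is held), but is set aside by (l): (l) is engaged — a current Class A Waiver is held. (e) is therefore removed.
None of the exceptions is available; § 12.8 applies in full.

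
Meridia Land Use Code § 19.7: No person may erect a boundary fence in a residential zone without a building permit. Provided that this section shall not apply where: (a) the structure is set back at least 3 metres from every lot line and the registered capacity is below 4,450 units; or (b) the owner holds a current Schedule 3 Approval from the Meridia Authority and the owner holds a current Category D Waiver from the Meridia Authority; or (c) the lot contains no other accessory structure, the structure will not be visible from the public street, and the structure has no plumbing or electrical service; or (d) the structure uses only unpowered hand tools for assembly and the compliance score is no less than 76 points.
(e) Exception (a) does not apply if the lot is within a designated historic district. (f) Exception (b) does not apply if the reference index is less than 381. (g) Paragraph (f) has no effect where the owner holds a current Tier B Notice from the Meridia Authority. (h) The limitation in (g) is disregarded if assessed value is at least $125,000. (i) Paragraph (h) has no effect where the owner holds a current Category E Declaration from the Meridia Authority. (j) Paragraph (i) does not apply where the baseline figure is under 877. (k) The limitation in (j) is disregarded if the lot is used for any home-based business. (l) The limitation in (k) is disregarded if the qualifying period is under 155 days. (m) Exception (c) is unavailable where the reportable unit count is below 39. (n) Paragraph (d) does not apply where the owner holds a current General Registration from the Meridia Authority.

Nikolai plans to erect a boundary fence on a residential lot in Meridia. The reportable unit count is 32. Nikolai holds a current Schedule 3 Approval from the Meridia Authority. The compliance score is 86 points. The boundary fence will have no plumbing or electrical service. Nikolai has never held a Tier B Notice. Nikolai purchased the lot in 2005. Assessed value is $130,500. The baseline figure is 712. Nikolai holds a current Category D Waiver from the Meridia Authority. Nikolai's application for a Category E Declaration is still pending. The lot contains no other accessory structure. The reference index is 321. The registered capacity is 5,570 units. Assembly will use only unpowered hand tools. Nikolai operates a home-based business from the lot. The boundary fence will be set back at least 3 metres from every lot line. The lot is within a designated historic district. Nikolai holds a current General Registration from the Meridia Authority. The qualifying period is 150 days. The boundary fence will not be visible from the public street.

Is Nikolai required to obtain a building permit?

Exception (a) does not apply: the registered capacity is 5,570 units, not below 4,450 units.
Exception (b)'s conditions are all satisfied: a current Schedule 3 Approval is held; a current Category D Waiver is held. But: (f) operates against (b): the reference index is 321, less than the 381 limit. (g), which would lift (f), is inapplicable — no current Tier B Notice is held. Exception (b) does not apply.
Exception (c) is satisfied on its face — the lot has no other accessory structure; the structure will not be visible from the street; there is no plumbing or electrical service. Turning to paragraph (m): (m) applies — the reportable unit count is 32, below the 39 limit. So (c) is unavailable.
Exception (d): assembly uses only hand tools; the compliance score is 86 points, meeting the 76 points threshold — every condition holds. But applying paragraph (n): (n) operates against (d): a current General Registration is held. Exception (d) does not apply.
None of the exceptions is available; § 19.7 applies in full.

Yes — Nikolai must obtain a building permit.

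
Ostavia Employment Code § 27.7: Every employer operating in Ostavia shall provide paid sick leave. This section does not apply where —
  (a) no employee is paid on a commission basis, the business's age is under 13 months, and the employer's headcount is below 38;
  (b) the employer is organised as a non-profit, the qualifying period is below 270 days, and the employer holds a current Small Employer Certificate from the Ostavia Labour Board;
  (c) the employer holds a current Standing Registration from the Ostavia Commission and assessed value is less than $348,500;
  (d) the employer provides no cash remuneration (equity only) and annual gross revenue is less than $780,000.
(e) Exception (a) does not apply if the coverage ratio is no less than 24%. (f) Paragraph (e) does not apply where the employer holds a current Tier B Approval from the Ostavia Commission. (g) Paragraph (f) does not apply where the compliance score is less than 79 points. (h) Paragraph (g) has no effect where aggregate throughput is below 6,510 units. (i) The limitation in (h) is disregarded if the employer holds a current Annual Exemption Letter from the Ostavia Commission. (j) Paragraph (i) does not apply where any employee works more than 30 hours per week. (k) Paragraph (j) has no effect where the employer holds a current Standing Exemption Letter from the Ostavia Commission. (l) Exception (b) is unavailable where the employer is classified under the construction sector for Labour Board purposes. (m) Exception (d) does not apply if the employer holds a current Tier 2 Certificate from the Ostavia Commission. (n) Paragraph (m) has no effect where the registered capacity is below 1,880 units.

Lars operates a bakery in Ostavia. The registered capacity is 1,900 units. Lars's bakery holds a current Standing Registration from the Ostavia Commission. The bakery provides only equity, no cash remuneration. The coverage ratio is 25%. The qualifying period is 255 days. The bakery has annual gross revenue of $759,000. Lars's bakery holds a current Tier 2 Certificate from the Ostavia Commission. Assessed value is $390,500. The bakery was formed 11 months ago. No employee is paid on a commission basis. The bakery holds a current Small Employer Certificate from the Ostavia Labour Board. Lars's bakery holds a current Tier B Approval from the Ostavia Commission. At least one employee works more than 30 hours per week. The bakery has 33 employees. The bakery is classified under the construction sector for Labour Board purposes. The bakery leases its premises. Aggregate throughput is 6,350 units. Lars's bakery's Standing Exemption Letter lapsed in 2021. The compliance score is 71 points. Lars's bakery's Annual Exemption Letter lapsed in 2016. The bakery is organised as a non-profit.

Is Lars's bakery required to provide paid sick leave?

No — exception (a) applies; Lars's bakery is not required to provide paid sick leave.

Exception (a)'s conditions are all satisfied: no employee is paid on commission; the business's age is 11 months, under the 13 months limit; the employer's headcount is 33, below the 38 limit. Applying paragraphs (e)–(k): (e) would limit (a) — the coverage ratio is 25%, meeting the 24% threshold — but (f) sets (e) aside: (f) applies — a current Tier B Approval is held. (g) would limit (f) — the compliance score is 71 points, less than the 79 points limit — but (h) sets (g) aside: (h) operates against (g): aggregate throughput is 6,350 units, below the 6,510 units limit. (i), which would lift (h), is not triggered — the Annual Exemption Letter is not current. Exception (a) stands.
Exception (b)'s conditions are all satisfied: the employer is a non-profit; the qualifying period is 255 days, below the 270 days limit; a current Small Employer Certificate is held. But: (l) is engaged — the bakery is classified under the construction sector. So (b) is unavailable.
Exception (c) does not apply: assessed value is $390,500, not less than $348,500.
Exception (d)'s conditions are all satisfied: remuneration is equity-only; annual gross revenue is $759,000, less than the $780,000 limit. Turning to paragraphs (m)–(n): (m) is engaged — a current Tier 2 Certificate is held. (n) is inapplicable (the registered capacity is 1,900 units, not below 1,880 units), so (m) stands. Exception (d) does not apply.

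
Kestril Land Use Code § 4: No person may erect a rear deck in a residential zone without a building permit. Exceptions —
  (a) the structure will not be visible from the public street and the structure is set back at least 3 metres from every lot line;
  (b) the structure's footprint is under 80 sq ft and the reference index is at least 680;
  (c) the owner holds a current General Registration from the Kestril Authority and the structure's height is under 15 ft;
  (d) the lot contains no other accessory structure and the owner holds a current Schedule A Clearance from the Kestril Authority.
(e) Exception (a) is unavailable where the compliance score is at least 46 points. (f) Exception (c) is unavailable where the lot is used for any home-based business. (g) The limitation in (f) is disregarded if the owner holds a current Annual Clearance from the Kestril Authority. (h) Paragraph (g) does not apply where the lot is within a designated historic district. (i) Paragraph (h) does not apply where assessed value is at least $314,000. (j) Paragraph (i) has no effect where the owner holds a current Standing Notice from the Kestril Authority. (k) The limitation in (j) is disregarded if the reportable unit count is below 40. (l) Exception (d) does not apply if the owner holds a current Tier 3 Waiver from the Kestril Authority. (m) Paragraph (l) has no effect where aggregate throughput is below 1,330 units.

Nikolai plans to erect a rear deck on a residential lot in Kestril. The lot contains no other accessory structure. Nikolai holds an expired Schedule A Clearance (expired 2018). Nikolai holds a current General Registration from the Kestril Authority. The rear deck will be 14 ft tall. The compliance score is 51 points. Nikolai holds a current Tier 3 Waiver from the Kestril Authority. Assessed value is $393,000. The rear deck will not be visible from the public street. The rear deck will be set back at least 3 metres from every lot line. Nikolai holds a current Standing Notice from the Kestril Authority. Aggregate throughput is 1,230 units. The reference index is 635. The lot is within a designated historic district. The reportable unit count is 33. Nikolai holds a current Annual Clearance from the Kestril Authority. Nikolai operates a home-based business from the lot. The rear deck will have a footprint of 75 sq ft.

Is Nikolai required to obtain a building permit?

Exception (a): the structure will not be visible from the street; the setback is at least 3 m on every side — every condition holds. Turning to paragraph (e): (e) is engaged — the compliance score is 51 points, meeting the 46 points threshold. Exception (a) does not apply.
Exception (b) does not apply: the reference index is 635, short of 680.
Exception (c): a current General Registration is held; the structure's height is 14 ft, under the 15 ft limit — every condition holds. Considering the limiting provisions: (f) operates (a home-based business operates on the lot), but is set aside by (g): (g) is engaged — a current Annual Clearance is held. (h) would limit (g) — the lot is in a historic district — but (i) sets (h) aside: (i) operates against (h): assessed value is $393,000, meeting the $314,000 threshold. (j) is engaged (a current Standing Notice is held), but yields to (k): (k) is engaged — the reportable unit count is 33, below the 40 limit. Exception (c) stands.
Exception (d) fails — the Schedule A Clearance is not current.

No — exception (c) applies; Nikolai does not need a building permit.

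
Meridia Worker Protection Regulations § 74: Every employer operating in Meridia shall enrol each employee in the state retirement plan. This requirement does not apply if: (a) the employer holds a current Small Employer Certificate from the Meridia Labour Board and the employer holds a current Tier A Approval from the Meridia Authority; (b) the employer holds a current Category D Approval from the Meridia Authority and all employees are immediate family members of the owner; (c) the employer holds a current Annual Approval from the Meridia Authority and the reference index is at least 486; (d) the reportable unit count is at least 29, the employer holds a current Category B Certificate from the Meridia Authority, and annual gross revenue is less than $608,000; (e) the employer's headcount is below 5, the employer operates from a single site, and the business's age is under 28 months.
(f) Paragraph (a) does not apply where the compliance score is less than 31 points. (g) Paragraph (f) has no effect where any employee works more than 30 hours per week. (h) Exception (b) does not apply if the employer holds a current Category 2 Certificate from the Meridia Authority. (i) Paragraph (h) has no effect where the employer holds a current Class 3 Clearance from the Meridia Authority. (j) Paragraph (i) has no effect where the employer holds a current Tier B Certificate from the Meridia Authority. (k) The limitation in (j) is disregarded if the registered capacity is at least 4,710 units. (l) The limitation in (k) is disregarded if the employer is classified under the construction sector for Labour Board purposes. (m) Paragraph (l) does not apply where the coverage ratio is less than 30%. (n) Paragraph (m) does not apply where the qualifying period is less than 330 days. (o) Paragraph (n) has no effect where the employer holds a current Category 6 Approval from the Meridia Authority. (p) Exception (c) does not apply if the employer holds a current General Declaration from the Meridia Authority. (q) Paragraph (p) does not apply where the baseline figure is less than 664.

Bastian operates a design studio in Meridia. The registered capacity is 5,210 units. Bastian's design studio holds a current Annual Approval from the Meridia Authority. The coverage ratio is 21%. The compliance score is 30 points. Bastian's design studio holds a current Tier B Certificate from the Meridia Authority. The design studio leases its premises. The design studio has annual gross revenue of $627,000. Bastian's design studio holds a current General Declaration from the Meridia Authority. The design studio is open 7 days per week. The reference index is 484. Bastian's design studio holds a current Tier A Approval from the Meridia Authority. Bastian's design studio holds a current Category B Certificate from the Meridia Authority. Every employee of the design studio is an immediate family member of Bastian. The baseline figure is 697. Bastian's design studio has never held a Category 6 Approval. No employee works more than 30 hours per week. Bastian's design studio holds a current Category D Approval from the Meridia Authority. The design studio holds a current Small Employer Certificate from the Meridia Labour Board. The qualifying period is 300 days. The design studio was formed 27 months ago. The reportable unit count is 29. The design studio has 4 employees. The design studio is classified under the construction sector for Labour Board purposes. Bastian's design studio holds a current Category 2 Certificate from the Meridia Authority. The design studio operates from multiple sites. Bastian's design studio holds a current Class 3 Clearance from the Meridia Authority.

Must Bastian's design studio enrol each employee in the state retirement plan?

All of (a)'s requirements are met (a current Small Employer Certificate is held; a current Tier A Approval is held). But applying paragraphs (f)–(g): (f) operates against (a): the compliance score is 30 points, less than the 31 points limit. (g), which would lift (f), is not triggered — no employee exceeds 30 hours/week. Exception (a) does not apply.
Exception (b): a current Category D Approval is held; every employee is an immediate family member — every condition holds. But: (h) is engaged — a current Category 2 Certificate is held. (i) would limit (h) — a current Class 3 Clearance is held — but (j) sets (i) aside: (j) operates against (i): a current Tier B Certificate is held. (k) would limit (j) — the registered capacity is 5,210 units, meeting the 4,710 units threshold — but (l) sets (k) aside: (l) operates against (k): the design studio is classified under the construction sector. (m) operates (the coverage ratio is 21%, less than the 30% limit), but is overridden by (n): (n) applies — the qualifying period is 300 days, less than the 330 days limit. (o), which would lift (n), is not engaged — the Category 6 Approval is not current. Exception (b) does not apply.
Exception (c) requires that the reference index is at least 486; but the reference index is 484, short of 486, so (c) is unavailable.
Exception (d) does not apply: annual gross revenue is $627,000, not less than $608,000.
Exception (e) does not apply: the employer operates from multiple sites.
Every exception is unavailable, so the rule governs.

Yes — Bastian's design studio must enrol each employee in the state retirement plan.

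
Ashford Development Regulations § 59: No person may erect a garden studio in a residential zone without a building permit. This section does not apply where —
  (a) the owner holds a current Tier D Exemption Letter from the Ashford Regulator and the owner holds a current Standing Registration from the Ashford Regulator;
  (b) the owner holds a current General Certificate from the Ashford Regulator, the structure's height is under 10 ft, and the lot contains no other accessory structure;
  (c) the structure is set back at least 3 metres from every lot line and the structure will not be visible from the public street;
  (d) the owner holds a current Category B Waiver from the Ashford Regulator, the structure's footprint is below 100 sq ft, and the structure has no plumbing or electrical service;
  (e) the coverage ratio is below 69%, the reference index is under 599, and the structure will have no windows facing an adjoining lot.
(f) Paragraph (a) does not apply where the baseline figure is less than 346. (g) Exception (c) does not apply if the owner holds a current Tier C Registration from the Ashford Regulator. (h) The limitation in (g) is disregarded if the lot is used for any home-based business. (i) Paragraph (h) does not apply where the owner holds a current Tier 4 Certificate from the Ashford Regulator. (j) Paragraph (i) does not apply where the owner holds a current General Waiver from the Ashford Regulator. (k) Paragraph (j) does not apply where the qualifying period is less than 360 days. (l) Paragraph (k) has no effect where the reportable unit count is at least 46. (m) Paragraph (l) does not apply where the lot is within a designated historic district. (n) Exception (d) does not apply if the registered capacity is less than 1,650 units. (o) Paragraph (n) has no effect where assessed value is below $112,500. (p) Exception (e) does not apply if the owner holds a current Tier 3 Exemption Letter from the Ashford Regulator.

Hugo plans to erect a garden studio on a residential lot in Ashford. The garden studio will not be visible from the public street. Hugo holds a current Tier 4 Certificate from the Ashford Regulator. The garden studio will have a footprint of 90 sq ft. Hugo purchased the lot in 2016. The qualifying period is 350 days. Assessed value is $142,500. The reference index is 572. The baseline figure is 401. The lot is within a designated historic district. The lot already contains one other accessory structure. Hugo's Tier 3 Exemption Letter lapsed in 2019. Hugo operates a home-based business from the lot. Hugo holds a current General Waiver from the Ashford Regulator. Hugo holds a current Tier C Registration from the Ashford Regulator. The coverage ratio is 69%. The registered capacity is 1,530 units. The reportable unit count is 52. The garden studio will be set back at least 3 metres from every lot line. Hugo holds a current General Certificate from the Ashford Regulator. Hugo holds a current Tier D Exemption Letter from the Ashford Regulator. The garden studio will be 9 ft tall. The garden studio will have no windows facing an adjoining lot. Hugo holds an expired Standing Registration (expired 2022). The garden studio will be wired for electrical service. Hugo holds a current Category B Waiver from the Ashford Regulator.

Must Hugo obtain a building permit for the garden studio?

Yes — Hugo must obtain a building permit.

Exception (a) does not apply: there is no Standing Registration in force.
Exception (b) does not apply: the lot already has another accessory structure.
All of (c)'s requirements are met (the setback is at least 3 m on every side; the structure will not be visible from the street). But applying paragraphs (g)–(m): (g) applies — a current Tier C Registration is held. (h) applies (a home-based business operates on the lot), but yields to (i): (i) operates against (h): a current Tier 4 Certificate is held. (j) operates (a current General Waiver is held), but is overridden by (k): (k) is engaged — the qualifying period is 350 days, less than the 360 days limit. (l) operates (the reportable unit count is 52, meeting the 46 threshold), but is itself disapplied by (m): (m) operates against (l): the lot is in a historic district. So (c) is unavailable.
Exception (d) fails — electrical service is planned.
Exception (e) fails — the coverage ratio is 69%, not below 69%.
No exception displaces § 59.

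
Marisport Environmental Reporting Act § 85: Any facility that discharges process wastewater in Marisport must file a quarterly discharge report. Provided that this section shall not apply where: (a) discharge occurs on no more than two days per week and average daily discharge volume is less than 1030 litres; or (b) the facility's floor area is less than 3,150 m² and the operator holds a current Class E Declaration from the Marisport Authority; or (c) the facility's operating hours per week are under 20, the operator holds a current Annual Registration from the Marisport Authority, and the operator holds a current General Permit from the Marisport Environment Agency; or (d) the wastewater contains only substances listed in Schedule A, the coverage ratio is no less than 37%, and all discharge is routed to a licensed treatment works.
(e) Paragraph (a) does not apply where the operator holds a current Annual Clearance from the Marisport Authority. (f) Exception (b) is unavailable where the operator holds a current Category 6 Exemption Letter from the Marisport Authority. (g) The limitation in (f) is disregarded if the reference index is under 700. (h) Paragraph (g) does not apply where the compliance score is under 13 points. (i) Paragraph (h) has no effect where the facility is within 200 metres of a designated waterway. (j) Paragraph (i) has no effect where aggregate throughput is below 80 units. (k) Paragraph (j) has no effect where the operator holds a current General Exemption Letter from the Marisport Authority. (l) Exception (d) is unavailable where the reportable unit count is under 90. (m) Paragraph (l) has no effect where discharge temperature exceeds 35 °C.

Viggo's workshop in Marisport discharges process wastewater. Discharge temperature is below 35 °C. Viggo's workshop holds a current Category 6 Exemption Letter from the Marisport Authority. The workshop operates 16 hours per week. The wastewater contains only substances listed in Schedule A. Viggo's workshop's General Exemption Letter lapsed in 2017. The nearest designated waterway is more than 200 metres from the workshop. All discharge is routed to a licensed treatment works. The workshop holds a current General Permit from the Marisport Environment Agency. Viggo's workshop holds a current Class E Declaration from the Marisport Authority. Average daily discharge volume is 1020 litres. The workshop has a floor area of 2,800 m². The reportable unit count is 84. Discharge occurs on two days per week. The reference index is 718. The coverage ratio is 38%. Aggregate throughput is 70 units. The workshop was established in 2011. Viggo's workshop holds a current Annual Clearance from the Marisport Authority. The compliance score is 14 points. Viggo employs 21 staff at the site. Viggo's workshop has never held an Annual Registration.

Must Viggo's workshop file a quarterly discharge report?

Yes — Viggo's workshop must file a quarterly discharge report.

Exception (a) is satisfied on its face — discharge occurs on no more than two days per week; average daily discharge volume is 1020 litres, less than the 1030 litres limit. But: (e) is engaged — a current Annual Clearance is held. Exception (a) does not apply.
Exception (b)'s conditions are all satisfied: the facility's floor area is 2,800 m², less than the 3,150 m² limit; a current Class E Declaration is held. Turning to paragraphs (f)–(k): (f) applies — a current Category 6 Exemption Letter is held. (g), which would lift (f), is not engaged — the reference index is 718, not under 700. So (b) is unavailable.
Exception (c) fails — no current Annual Registration is held.
Exception (d) is satisfied on its face — the wastewater is Schedule-A-only; the coverage ratio is 38%, meeting the 37% threshold; discharge is routed to a licensed treatment works. However, paragraphs (l)–(m) must be considered: (l) operates against (d): the reportable unit count is 84, under the 90 limit. (m), which would lift (l), is not engaged — discharge temperature is below 35 °C. So (d) is unavailable.
No exception displaces § 85.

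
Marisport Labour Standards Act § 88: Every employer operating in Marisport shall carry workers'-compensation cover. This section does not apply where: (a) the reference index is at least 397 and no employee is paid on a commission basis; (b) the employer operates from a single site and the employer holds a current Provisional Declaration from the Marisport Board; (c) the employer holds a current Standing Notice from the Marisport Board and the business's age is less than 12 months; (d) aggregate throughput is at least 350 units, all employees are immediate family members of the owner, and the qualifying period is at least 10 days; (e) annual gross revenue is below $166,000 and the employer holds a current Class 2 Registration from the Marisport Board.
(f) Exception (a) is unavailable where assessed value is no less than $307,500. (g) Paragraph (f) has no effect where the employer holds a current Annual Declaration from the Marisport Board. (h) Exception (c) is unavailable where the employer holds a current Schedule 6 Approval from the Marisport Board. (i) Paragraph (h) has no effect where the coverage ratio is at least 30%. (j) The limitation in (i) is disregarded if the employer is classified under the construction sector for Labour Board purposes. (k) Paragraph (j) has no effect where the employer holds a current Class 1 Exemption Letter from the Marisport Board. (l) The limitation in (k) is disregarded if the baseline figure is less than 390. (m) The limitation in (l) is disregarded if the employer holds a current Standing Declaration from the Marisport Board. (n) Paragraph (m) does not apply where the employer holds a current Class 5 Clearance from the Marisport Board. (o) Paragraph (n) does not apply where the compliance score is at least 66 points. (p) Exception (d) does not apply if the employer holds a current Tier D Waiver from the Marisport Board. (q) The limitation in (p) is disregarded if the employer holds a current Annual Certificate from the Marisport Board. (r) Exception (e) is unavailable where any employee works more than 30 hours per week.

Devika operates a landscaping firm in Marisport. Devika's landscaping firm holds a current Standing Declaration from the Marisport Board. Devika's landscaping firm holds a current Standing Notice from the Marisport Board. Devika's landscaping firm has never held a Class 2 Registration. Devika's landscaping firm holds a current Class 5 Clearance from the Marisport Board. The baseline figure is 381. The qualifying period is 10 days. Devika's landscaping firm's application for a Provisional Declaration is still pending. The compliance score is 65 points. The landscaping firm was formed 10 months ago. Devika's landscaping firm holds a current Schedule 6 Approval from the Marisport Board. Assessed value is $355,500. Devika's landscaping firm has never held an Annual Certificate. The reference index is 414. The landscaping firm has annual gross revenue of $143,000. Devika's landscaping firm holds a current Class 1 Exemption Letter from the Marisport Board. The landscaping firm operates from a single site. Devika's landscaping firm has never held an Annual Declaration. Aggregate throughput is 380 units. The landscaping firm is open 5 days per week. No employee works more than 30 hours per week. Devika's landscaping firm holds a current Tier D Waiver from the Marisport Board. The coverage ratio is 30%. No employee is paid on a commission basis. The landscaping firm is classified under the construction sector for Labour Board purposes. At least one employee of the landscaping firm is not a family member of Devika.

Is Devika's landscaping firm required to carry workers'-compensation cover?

Yes — Devika's landscaping firm must carry workers'-compensation cover.

Exception (a) is satisfied on its face — the reference index is 414, meeting the 397 threshold; no employee is paid on commission. But: (f) is engaged — assessed value is $355,500, meeting the $307,500 threshold. (g) is not triggered (no current Annual Declaration is held), so (f) stands. Exception (a) does not apply.
Exception (b) fails — no current Provisional Declaration is held.
Exception (c) is satisfied on its face — a current Standing Notice is held; the business's age is 10 months, less than the 12 months limit. Turning to paragraphs (h)–(o): (h) operates against (c): a current Schedule 6 Approval is held. (i) applies (the coverage ratio is 30%, meeting the 30% threshold), but is itself disapplied by (j): (j) applies — the landscaping firm is classified under the construction sector. (k) is triggered (a current Class 1 Exemption Letter is held), but yields to (l): (l) operates against (k): the baseline figure is 381, less than the 390 limit. (m) would limit (l) — a current Standing Declaration is held — but (n) sets (m) aside: (n) operates against (m): a current Class 5 Clearance is held. (o), which would lift (n), is not triggered — the compliance score is 65 points, short of 66 points. (c) is therefore removed.
Exception (d) requires that all employees are immediate family members of the owner; but at least one employee is not a family member, so (d) is unavailable.
Exception (e) does not apply: there is no Class 2 Registration in force.
None of the exceptions is available; § 88 applies in full.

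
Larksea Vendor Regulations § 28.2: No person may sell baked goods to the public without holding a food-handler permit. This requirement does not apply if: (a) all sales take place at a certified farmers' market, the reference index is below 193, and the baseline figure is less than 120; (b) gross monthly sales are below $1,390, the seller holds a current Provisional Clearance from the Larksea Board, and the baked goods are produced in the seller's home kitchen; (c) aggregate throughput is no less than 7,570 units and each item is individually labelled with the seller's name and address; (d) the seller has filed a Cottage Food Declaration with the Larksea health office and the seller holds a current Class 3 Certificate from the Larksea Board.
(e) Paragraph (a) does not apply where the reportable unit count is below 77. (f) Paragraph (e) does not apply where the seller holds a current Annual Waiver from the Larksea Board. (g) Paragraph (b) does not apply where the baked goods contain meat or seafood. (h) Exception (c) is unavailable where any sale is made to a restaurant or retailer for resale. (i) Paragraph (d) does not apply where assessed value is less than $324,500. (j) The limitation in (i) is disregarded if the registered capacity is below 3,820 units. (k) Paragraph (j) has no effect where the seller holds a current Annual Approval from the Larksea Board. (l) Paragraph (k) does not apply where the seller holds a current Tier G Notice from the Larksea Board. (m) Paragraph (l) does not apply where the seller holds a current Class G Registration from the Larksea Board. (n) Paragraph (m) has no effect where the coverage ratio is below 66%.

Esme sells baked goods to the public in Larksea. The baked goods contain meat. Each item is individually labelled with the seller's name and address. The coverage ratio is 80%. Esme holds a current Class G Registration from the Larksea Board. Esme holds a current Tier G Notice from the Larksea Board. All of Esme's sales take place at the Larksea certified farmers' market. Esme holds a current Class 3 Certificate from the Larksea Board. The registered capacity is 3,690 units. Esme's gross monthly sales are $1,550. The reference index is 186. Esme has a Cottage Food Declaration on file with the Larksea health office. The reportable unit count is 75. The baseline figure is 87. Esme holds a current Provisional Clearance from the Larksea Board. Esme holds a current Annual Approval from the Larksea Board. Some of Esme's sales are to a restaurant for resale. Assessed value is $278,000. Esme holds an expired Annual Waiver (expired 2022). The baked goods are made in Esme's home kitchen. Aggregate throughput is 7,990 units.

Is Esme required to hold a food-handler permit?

Exception (a): all sales are at a certified farmers' market; the reference index is 186, below the 193 limit; the baseline figure is 87, less than the 120 limit — every condition holds. Turning to paragraphs (e)–(f): (e) operates against (a): the reportable unit count is 75, below the 77 limit. (f), which would lift (e), is inapplicable — the Annual Waiver is not current. Exception (a) does not apply.
Exception (b) does not apply: gross monthly sales are $1,550, not below $1,390.
Exception (c)'s conditions are all satisfied: aggregate throughput is 7,990 units, meeting the 7,570 units threshold; items are individually labelled. But: (h) operates against (c): some sales are to a restaurant for resale. So (c) is unavailable.
All of (d)'s requirements are met (a Cottage Food Declaration is on file; a current Class 3 Certificate is held). However, paragraphs (i)–(n) must be considered: (i) operates against (d): assessed value is $278,000, less than the $324,500 limit. (j) would limit (i) — the registered capacity is 3,690 units, below the 3,820 units limit — but (k) sets (j) aside: (k) operates against (j): a current Annual Approval is held. (l) is triggered (a current Tier G Notice is held), but is displaced by (m): (m) operates against (l): a current Class G Registration is held. (n) is inapplicable (the coverage ratio is 80%, not below 66%), so (m) stands. Exception (d) does not apply.
No exception displaces § 28.2.

Yes — Esme must hold a food-handler permit.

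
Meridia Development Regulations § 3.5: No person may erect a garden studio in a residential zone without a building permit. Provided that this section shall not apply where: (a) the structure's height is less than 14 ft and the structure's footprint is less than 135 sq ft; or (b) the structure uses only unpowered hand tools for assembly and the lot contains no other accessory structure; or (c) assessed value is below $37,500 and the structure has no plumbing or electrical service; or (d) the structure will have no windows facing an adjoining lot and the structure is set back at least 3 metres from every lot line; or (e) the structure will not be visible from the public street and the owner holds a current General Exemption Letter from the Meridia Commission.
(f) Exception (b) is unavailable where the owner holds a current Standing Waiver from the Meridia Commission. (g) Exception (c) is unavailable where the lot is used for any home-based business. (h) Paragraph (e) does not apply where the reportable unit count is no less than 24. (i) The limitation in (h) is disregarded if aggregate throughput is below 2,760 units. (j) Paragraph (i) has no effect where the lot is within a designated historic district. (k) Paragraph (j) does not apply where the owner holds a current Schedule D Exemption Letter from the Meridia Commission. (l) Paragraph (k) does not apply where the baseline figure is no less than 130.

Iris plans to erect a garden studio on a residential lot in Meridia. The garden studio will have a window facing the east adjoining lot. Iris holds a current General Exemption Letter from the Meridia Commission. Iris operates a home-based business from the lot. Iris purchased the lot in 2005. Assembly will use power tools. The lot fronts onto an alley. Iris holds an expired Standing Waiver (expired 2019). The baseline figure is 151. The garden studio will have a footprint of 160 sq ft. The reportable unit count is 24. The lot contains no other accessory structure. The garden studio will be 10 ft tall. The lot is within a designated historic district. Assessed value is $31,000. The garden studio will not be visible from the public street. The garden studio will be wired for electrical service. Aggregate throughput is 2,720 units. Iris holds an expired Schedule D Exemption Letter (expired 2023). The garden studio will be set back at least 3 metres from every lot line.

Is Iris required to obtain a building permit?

Exception (a) does not apply: the structure's footprint is 160 sq ft, not less than 135 sq ft.
Exception (b) does not apply: assembly uses power tools.
Exception (c) requires that the structure has no plumbing or electrical service; but electrical service is planned, so (c) is unavailable.
Exception (d) does not apply: a window faces an adjoining lot.
All of (e)'s requirements are met (the structure will not be visible from the street; a current General Exemption Letter is held). But applying paragraphs (h)–(l): (h) is triggered — the reportable unit count is 24, meeting the 24 threshold. (i) would limit (h) — aggregate throughput is 2,720 units, below the 2,760 units limit — but (j) sets (i) aside: (j) operates against (i): the lot is in a historic district. (k), which would lift (j), does not operate here — no current Schedule D Exemption Letter is held. (e) is therefore removed.
No exception applies. The general rule governs.

Yes — Iris must obtain a building permit.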